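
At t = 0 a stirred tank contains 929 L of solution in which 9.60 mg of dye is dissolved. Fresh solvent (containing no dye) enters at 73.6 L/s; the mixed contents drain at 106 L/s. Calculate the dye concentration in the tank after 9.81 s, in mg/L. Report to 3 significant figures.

Total volume: dV/dt = Q_in − Q_out = -32.400 L/s, so V(t) = 929 − 32.400 t and V(9.81) = 611.16 L.
Solute balance: dm/dt = 0 − Q_out C = −Q_out m/V(t).
dm/m = −Q_out dt/(V₀ − 32.400 t); integrating gives ln(m/m₀) = −(Q_out/(Q_in−Q_out)) ln(V/V₀).
m = m₀ (V₀/V)^(Q_out/(Q_in−Q_out)) = 9.60 × (929/611.16)^(-3.2716) = 2.4394 mg.
C = m/V = 2.4394/611.16 = 0.0039915 mg/L.

0.00399 mg/L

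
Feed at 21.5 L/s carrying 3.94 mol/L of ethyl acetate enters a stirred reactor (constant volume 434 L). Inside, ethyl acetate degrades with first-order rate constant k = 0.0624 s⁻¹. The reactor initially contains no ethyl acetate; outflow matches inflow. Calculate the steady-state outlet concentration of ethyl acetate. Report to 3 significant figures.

V dC/dt = Q(C_in − C) − k V C.
At steady state: 0 = Q C_in − (Q + kV) C_ss, so C_ss = Q C_in/(Q + kV).
C_ss = 21.5·3.94/(21.5 + 0.0624·434) = 84.710/48.582 = 1.7437 mol/L.

1.74 mol/L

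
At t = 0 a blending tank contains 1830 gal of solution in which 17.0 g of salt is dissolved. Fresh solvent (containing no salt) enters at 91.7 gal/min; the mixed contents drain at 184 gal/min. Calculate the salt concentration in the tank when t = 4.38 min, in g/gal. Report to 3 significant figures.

0.00725 g/gal

Total volume: dV/dt = Q_in − Q_out = -92.300 gal/min, so V(t) = 1830 − 92.300 t and V(4.38) = 1425.7 gal.
Species balance (pure solvent in): dm/dt = −Q_out · m/V(t).
Separate: dm/m = −Q_out dt/V(t) ⇒ ln(m/m₀) = −(Q_out/(Q_in−Q_out)) ln(V/V₀).
m = m₀ (V₀/V)^(Q_out/(Q_in−Q_out)) = 17.0 × (1830/1425.7)^(-1.9935) = 10.335 g.
C = m/V = 10.335/1425.7 = 0.0072492 g/gal.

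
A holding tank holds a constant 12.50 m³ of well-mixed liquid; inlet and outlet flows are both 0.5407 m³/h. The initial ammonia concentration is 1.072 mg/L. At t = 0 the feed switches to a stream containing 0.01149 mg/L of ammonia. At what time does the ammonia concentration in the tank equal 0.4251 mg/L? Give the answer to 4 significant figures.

21.77 h

Mass balance on the solute (V constant): V dC/dt = Q(C_in − C), so τ = V/Q = 23.1182 h.
C(t) = C_in + (C₀ − C_in) e^(−t/τ). Set C = 0.4251 and solve for t:
e^(−t/τ) = (C − C_in)/(C₀ − C_in) = (0.4251 − 0.01149)/(1.072 − 0.01149) = 0.390010
t = −τ ln(…) = 23.1182 × 0.941582 = 21.7677 h.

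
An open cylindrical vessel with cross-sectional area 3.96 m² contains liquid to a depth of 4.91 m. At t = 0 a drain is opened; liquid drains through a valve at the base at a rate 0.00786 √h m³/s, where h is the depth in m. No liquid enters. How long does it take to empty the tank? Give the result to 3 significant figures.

2230 s

A dh/dt = −Q_out = −0.00786 √h.
∫ h^(−1/2) dh = −(0.00786/A) ∫ dt, giving 2√h = 2√h₀ − (0.00786/A) t.
Tank is empty when √h = 0: t_empty = 2A√h₀/0.00786.
t_empty = 2·3.96·√4.91/0.00786 = 7.9200·2.2159/0.00786 = 2232.8 s.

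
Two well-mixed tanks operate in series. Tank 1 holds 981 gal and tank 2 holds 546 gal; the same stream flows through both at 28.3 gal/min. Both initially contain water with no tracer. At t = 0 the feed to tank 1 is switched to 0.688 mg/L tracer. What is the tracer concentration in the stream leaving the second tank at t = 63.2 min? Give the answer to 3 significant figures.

Species balance on tank i: dCᵢ/dt = (Cᵢ₋₁ − Cᵢ)/τᵢ with τᵢ = Vᵢ/Q.
τ₁ = 981/28.3 = 34.664 min; τ₂ = 546/28.3 = 19.293 min.
Tank 1: C₁ = C_in(1 − e^(−t/τ₁)). Tank 2 (τ₁ ≠ τ₂): C₂ = C_in[1 − (τ₁ e^(−t/τ₁) − τ₂ e^(−t/τ₂))/(τ₁ − τ₂)].
At t = 63.2: e^(−t/τ₁) = 0.16151, e^(−t/τ₂) = 0.037788.
C₂ = 0.688·[1 − (34.664·0.16151 − 19.293·0.037788)/(15.371)] = 0.688·0.68320 = 0.47004 mg/L.

0.470 mg/L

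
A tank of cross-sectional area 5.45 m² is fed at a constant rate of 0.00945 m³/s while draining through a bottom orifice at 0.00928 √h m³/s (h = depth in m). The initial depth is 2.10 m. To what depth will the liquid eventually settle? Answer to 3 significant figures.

1.04 m

A dh/dt = Q_in − 0.00928 √h. Steady state requires inflow = outflow:
Q_in = 0.00928 √h_ss ⇒ √h_ss = 0.00945/0.00928 = 1.0183.
h_ss = 1.0183² = 1.0370 m. (Since h₀ = 2.10 m > h_ss, the level will fall toward this value.)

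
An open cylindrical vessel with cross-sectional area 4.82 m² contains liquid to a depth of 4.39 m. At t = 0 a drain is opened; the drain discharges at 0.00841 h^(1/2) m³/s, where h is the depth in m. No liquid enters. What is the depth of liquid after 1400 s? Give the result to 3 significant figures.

With no inflow, A dh/dt = −0.00841 √h.
Separate and integrate: 2(√h − √h₀) = −(0.00841/A) t.
√h = √4.39 − 0.00841·1400/(2·4.82) = 2.0952 − 1.2214 = 0.87386.
h = 0.87386² = 0.76364 m.

0.764 m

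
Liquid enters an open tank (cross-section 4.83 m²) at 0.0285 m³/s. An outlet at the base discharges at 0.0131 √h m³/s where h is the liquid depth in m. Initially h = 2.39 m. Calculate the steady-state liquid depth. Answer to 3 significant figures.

4.73 m

Level balance: A dh/dt = 0.0285 − 0.0131 √h. Setting dh/dt = 0:
Q_in = 0.0131 √h_ss ⇒ √h_ss = 0.0285/0.0131 = 2.1756.
h_ss = 2.1756² = 4.7331 m. (Since h₀ = 2.39 m < h_ss, the level will rise toward this value.)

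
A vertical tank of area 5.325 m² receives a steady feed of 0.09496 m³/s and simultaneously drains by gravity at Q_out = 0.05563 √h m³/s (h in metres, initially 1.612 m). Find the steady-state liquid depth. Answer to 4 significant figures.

Accumulation of liquid (constant cross-section A): A dh/dt = Q_in − 0.05563 √h. At steady state dh/dt = 0:
Q_in = 0.05563 √h_ss ⇒ √h_ss = 0.09496/0.05563 = 1.70699.
h_ss = 1.70699² = 2.91382 m. (Since h₀ = 1.612 m < h_ss, the level will rise toward this value.)

2.914 m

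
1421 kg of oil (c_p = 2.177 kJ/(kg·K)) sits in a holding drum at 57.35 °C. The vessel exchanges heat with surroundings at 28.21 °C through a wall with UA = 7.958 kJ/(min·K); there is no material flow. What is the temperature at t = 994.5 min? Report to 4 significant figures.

First-law balance (no shaft work): M c_p dT/dt = −UA(T − T_amb).
dT/dt = (T_ss − T)/τ with T_ss = T_amb = 28.2100 °C, τ = M c_p/UA = 1421·2.177/7.958 = 388.730 min.
Integrating: T(t) = T_ss + (T₀ − T_ss) e^(−t/τ).
T(994.5) = 28.2100 + (29.1400)·0.0774341 = 30.4664 °C.

30.47 °C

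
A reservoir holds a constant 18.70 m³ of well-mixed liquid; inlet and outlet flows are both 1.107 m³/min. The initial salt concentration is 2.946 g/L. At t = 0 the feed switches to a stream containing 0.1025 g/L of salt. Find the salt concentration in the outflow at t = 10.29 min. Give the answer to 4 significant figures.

1.649 g/L

Accumulation = in − out for the solute gives V dC/dt = Q(C_in − C).
Rewrite as dC/dt + C/τ = C_in/τ, τ = V/Q = 16.8925 min.
Solution: C(t) = C_in + (C₀ − C_in) e^(−t/τ).
C(10.29) = 0.1025 + (2.946 − 0.1025)·e^(−10.29/16.8925) = 0.1025 + (2.84350)·0.543815 = 1.64884 g/L.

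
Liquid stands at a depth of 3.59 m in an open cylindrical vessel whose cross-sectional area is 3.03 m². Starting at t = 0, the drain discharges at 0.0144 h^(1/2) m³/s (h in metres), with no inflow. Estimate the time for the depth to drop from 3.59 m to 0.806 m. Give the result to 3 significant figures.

420 s

Mass balance (ρ constant): A dh/dt = −0.0144 √h.
This is separable: 2 d(√h)/dt = −0.0144/A, so √h = √h₀ − (0.0144/(2A)) t.
t = 2A(√h₀ − √h)/0.0144 = 2·3.03·(√3.59 − √0.806)/0.0144
  = 6.0600 × (1.8947 − 0.89778) / 0.0144 = 419.55 s.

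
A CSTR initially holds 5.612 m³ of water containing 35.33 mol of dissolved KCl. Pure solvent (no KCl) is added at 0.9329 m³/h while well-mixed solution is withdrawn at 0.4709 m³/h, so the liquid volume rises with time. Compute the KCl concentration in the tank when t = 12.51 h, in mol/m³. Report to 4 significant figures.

1.507 mol/m³

Let m(t) be the amount of KCl. Volume: V(t) = V₀ + (Q_in − Q_out) t = 5.612 + 0.462000 t; V(12.51) = 11.3916 m³.
Solute balance: dm/dt = 0 − Q_out C = −Q_out m/V(t).
Separate: dm/m = −Q_out dt/V(t) ⇒ ln(m/m₀) = −(Q_out/(Q_in−Q_out)) ln(V/V₀).
m = m₀ (V₀/V)^(Q_out/(Q_in−Q_out)) = 35.33 × (5.612/11.3916)^(1.01926) = 17.1693 mol.
C = m/V = 17.1693/11.3916 = 1.50719 mol/m³.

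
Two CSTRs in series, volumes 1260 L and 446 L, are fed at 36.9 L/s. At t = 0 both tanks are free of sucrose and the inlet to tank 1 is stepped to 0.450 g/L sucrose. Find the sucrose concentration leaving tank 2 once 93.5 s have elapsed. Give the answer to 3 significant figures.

Time constants: τᵢ = Vᵢ/Q for each well-mixed tank.
τ₁ = 1260/36.9 = 34.146 s; τ₂ = 446/36.9 = 12.087 s.
Solving the cascade with C₁(0)=C₂(0)=0 gives C₂(t) = C_in[1 − (τ₁ e^(−t/τ₁) − τ₂ e^(−t/τ₂))/(τ₁ − τ₂)].
At t = 93.5: e^(−t/τ₁) = 0.064686, e^(−t/τ₂) = 0.00043692.
C₂ = 0.450·[1 − (34.146·0.064686 − 12.087·0.00043692)/(22.060)] = 0.450·0.90011 = 0.40505 g/L.

0.405 g/L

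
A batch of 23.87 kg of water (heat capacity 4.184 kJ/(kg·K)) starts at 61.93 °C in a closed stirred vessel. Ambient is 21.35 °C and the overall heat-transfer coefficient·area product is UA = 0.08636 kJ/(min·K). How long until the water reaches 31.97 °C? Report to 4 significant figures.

Lumped-capacitance energy balance: M c_p dT/dt = UA(T_amb − T).
τ = M c_p/UA = 1156.46 min; T_ss = T_amb = 21.3500 °C.
T(t) = T_ss + (T₀ − T_ss)e^(−t/τ); set T = 31.97:
t = −τ ln[(T − T_ss)/(T₀ − T_ss)] = −1156.46 · ln(0.261705) = 1550.28 min.

1550 min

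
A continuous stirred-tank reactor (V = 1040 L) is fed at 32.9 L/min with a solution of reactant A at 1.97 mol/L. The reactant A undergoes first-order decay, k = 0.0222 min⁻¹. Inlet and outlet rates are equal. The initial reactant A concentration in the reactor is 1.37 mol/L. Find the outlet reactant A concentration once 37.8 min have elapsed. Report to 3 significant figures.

1.19 mol/L

Accumulation = in − out − consumed: V dC/dt = Q C_in − Q C − k V C.
dC/dt = (Q/V) C_in − (Q/V + k) C; effective rate a = Q/V + k = 0.031635 + 0.0222 = 0.053835 min⁻¹.
C_ss = Q C_in/(Q + kV) = 1.1576 mol/L; C(t) = C_ss + (C₀ − C_ss) e^(−a t).
C(37.8) = 1.1576 + (0.21238)·e^(−0.053835·37.8) = 1.1576 + (0.21238)·0.13069 = 1.1854 mol/L.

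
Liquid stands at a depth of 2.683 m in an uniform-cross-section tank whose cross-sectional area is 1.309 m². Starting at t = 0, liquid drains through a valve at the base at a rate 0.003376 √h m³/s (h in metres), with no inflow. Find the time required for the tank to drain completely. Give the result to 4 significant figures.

1270 s

With no inflow, A dh/dt = −0.003376 √h.
∫ h^(−1/2) dh = −(0.003376/A) ∫ dt, giving 2√h = 2√h₀ − (0.003376/A) t.
Tank is empty when √h = 0: t_empty = 2A√h₀/0.003376.
t_empty = 2·1.309·√2.683/0.003376 = 2.61800·1.63799/0.003376 = 1270.22 s.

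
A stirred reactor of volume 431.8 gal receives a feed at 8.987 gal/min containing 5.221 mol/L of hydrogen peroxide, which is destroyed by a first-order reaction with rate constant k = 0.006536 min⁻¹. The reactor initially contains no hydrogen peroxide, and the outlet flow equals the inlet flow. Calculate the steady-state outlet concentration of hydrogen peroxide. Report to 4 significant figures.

Accumulation = in − out − consumed: V dC/dt = Q C_in − Q C − k V C.
At steady state: 0 = Q C_in − (Q + kV) C_ss, so C_ss = Q C_in/(Q + kV).
C_ss = 8.987·5.221/(8.987 + 0.006536·431.8) = 46.9211/11.8092 = 3.97325 mol/L.

3.973 mol/L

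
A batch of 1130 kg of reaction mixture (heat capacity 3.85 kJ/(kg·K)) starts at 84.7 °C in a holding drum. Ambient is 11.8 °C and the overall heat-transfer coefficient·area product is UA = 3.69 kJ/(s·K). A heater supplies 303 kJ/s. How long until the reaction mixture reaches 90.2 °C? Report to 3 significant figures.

1070 s

Lumped-capacitance energy balance: M c_p dT/dt = UA(T_amb − T) + Q̇.
τ = M c_p/UA = 1179.0 s; T_ss = T_amb + Q̇/UA = 11.8 + 303/3.69 = 93.914 °C.
T(t) = T_ss + (T₀ − T_ss)e^(−t/τ); set T = 90.2:
t = −τ ln[(T − T_ss)/(T₀ − T_ss)] = −1179.0 · ln(0.40307) = 1071.3 s.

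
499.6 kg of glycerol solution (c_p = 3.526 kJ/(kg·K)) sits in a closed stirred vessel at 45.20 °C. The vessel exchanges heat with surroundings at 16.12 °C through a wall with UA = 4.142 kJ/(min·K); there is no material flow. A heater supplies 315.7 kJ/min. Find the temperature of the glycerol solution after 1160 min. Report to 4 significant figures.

Lumped-capacitance energy balance: M c_p dT/dt = UA(T_amb − T) + Q̇.
dT/dt = (T_ss − T)/τ with T_ss = T_amb + Q̇/UA = 16.12 + 315.7/4.142 = 92.3392 °C, τ = M c_p/UA = 499.6·3.526/4.142 = 425.299 min.
Solution: T(t) = T_ss + (T₀ − T_ss) e^(−t/τ).
T(1160) = 92.3392 + (-47.1392)·0.0653831 = 89.2571 °C.

89.26 °C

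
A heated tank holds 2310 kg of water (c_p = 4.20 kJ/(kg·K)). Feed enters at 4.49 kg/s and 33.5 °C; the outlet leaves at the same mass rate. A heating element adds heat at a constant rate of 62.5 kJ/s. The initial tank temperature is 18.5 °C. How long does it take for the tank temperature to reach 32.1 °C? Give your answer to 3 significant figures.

698 s

First-law balance (no shaft work): M c_p dT/dt = ṁ c_p (T_in − T) + 62.5.
τ = M/ṁ = 514.48 s; T_ss = T_in + Q̇/(ṁ c_p) = 36.814 °C.
T(t) = T_ss + (T₀ − T_ss) e^(−t/τ). Set T = 32.1:
e^(−t/τ) = (32.1 − 36.814)/(18.5 − 36.814) = 0.25741
t = −514.48 · ln(0.25741) = 698.19 s.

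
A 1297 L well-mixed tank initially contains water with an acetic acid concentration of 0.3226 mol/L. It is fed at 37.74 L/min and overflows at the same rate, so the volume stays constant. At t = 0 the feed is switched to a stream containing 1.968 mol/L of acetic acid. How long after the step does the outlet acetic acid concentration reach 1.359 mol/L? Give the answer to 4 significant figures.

Accumulation = in − out for the solute gives V dC/dt = Q(C_in − C), so τ = V/Q = 34.3667 min.
C(t) = C_in + (C₀ − C_in) e^(−t/τ). Set C = 1.359 and solve for t:
e^(−t/τ) = (C − C_in)/(C₀ − C_in) = (1.359 − 1.968)/(0.3226 − 1.968) = 0.370123
t = −τ ln(…) = 34.3667 × 0.993921 = 34.1578 min.

34.16 min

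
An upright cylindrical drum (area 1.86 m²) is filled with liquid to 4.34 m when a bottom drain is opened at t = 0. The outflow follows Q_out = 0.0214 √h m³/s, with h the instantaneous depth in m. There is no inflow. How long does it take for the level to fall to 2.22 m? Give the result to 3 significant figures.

A dh/dt = −Q_out = −0.0214 √h.
Separate and integrate: 2(√h − √h₀) = −(0.0214/A) t.
t = 2A(√h₀ − √h)/0.0214 = 2·1.86·(√4.34 − √2.22)/0.0214
  = 3.7200 × (2.0833 − 1.4900) / 0.0214 = 103.13 s.

103 s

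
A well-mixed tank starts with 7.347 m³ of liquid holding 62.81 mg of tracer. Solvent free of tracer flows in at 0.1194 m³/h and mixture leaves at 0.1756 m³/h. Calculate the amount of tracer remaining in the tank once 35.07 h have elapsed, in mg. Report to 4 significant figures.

Let m(t) be the amount of tracer. Volume: V(t) = V₀ + (Q_in − Q_out) t = 7.347 − 0.0562000 t; V(35.07) = 5.37607 m³.
Solute balance: dm/dt = 0 − Q_out C = −Q_out m/V(t).
Separate: dm/m = −Q_out dt/V(t) ⇒ ln(m/m₀) = −(Q_out/(Q_in−Q_out)) ln(V/V₀).
m = m₀ (V₀/V)^(Q_out/(Q_in−Q_out)) = 62.81 × (7.347/5.37607)^(-3.12456) = 23.6699 mg.

23.67 mg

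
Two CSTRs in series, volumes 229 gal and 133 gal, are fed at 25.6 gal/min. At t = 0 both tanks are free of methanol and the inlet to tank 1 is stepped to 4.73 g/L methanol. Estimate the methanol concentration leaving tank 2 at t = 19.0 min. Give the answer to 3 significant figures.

3.55 g/L

Time constants: τᵢ = Vᵢ/Q for each well-mixed tank.
τ₁ = 229/25.6 = 8.9453 min; τ₂ = 133/25.6 = 5.1953 min.
Solving the cascade with C₁(0)=C₂(0)=0 gives C₂(t) = C_in[1 − (τ₁ e^(−t/τ₁) − τ₂ e^(−t/τ₂))/(τ₁ − τ₂)].
At t = 19.0: e^(−t/τ₁) = 0.11955, e^(−t/τ₂) = 0.025806.
C₂ = 4.73·[1 − (8.9453·0.11955 − 5.1953·0.025806)/(3.7500)] = 4.73·0.75057 = 3.5502 g/L.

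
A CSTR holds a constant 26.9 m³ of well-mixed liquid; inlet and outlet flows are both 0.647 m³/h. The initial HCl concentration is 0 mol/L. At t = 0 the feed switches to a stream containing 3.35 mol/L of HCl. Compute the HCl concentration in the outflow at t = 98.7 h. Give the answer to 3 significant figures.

Species balance on the tank: V dC/dt = Q(C_in − C).
Rewrite as dC/dt + C/τ = C_in/τ, τ = V/Q = 41.577 h.
This is linear first-order; C(t) = C_in + (C₀ − C_in) e^(−t/τ).
C(98.7) = 3.35 + (0 − 3.35)·e^(−98.7/41.577) = 3.35 + (-3.3500)·0.093113 = 3.0381 mol/L.

3.04 mol/L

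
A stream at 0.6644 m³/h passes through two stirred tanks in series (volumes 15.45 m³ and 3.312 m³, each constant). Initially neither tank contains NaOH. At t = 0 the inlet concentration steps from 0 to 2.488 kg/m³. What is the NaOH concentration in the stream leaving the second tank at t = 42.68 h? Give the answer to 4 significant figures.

Time constants: τᵢ = Vᵢ/Q for each well-mixed tank.
τ₁ = 15.45/0.6644 = 23.2541 h; τ₂ = 3.312/0.6644 = 4.98495 h.
Tank 1: C₁ = C_in(1 − e^(−t/τ₁)). Tank 2 (τ₁ ≠ τ₂): C₂ = C_in[1 − (τ₁ e^(−t/τ₁) − τ₂ e^(−t/τ₂))/(τ₁ − τ₂)].
At t = 42.68: e^(−t/τ₁) = 0.159553, e^(−t/τ₂) = 0.000191280.
C₂ = 2.488·[1 − (23.2541·0.159553 − 4.98495·0.000191280)/(18.2691)] = 2.488·0.796963 = 1.98284 kg/m³.

1.983 kg/m³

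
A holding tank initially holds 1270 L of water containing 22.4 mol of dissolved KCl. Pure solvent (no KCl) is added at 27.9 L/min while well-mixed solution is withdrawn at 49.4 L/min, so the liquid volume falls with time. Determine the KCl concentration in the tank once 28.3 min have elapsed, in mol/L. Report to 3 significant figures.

Let m(t) be the amount of KCl. Volume: V(t) = V₀ + (Q_in − Q_out) t = 1270 − 21.500 t; V(28.3) = 661.55 L.
No KCl enters, so dm/dt = −Q_out · (m/V).
dm/m = −Q_out dt/(V₀ − 21.500 t); integrating gives ln(m/m₀) = −(Q_out/(Q_in−Q_out)) ln(V/V₀).
m = m₀ (V₀/V)^(Q_out/(Q_in−Q_out)) = 22.4 × (1270/661.55)^(-2.2977) = 5.0056 mol.
C = m/V = 5.0056/661.55 = 0.0075664 mol/L.

0.00757 mol/L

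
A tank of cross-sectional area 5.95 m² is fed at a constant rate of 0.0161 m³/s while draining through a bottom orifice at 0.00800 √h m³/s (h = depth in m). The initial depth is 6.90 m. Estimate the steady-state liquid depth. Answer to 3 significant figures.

4.05 m

A dh/dt = Q_in − 0.00800 √h. Steady state requires inflow = outflow:
Q_in = 0.00800 √h_ss ⇒ √h_ss = 0.0161/0.00800 = 2.0125.
h_ss = 2.0125² = 4.0502 m. (Since h₀ = 6.90 m > h_ss, the level will fall toward this value.)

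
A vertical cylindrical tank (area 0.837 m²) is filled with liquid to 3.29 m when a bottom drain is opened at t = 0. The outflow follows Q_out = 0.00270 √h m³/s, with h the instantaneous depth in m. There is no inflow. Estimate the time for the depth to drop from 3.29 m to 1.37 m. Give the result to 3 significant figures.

399 s

Mass balance (ρ constant): A dh/dt = −0.00270 √h.
∫ h^(−1/2) dh = −(0.00270/A) ∫ dt, giving 2√h = 2√h₀ − (0.00270/A) t.
t = 2A(√h₀ − √h)/0.00270 = 2·0.837·(√3.29 − √1.37)/0.00270
  = 1.6740 × (1.8138 − 1.1705) / 0.00270 = 398.89 s.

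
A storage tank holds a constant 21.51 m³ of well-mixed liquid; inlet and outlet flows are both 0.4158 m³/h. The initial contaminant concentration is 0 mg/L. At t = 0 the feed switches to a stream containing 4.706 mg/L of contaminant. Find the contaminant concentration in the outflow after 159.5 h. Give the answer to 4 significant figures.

4.490 mg/L

Transient balance on the dissolved component: V dC/dt = Q(C_in − C).
Rewrite as dC/dt + C/τ = C_in/τ, τ = V/Q = 51.7316 h.
Solution: C(t) = C_in + (C₀ − C_in) e^(−t/τ).
C(159.5) = 4.706 + (0 − 4.706)·e^(−159.5/51.7316) = 4.706 + (-4.70600)·0.0458114 = 4.49041 mg/L.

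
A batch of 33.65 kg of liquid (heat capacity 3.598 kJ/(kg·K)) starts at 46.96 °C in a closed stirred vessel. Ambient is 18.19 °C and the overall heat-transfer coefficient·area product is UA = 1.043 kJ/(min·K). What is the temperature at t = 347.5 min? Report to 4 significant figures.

19.63 °C

M c_p dT/dt = −UA(T − T_amb).
dT/dt = (T_ss − T)/τ with T_ss = T_amb = 18.1900 °C, τ = M c_p/UA = 33.65·3.598/1.043 = 116.081 min.
T approaches T_ss exponentially: T(t) = T_ss + (T₀ − T_ss) e^(−t/τ).
T(347.5) = 18.1900 + (28.7700)·0.0501070 = 19.6316 °C.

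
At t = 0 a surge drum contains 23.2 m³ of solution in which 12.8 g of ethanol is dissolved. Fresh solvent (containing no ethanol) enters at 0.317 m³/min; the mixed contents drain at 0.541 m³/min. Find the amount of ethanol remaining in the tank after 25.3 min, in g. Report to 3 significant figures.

Total volume: dV/dt = Q_in − Q_out = -0.22400 m³/min, so V(t) = 23.2 − 0.22400 t and V(25.3) = 17.533 m³.
Solute balance: dm/dt = 0 − Q_out C = −Q_out m/V(t).
dm/m = −Q_out dt/(V₀ − 0.22400 t); integrating gives ln(m/m₀) = −(Q_out/(Q_in−Q_out)) ln(V/V₀).
m = m₀ (V₀/V)^(Q_out/(Q_in−Q_out)) = 12.8 × (23.2/17.533)^(-2.4152) = 6.5078 g.

6.51 g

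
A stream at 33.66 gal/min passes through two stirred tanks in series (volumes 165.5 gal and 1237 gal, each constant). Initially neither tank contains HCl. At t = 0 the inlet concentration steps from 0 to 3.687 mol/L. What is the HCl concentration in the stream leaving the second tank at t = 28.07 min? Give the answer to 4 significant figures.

1.706 mol/L

Species balance on tank i: dCᵢ/dt = (Cᵢ₋₁ − Cᵢ)/τᵢ with τᵢ = Vᵢ/Q.
τ₁ = 165.5/33.66 = 4.91682 min; τ₂ = 1237/33.66 = 36.7499 min.
Solving the cascade with C₁(0)=C₂(0)=0 gives C₂(t) = C_in[1 − (τ₁ e^(−t/τ₁) − τ₂ e^(−t/τ₂))/(τ₁ − τ₂)].
At t = 28.07: e^(−t/τ₁) = 0.00331605, e^(−t/τ₂) = 0.465887.
C₂ = 3.687·[1 − (4.91682·0.00331605 − 36.7499·0.465887)/(-31.8330)] = 3.687·0.462666 = 1.70585 mol/L.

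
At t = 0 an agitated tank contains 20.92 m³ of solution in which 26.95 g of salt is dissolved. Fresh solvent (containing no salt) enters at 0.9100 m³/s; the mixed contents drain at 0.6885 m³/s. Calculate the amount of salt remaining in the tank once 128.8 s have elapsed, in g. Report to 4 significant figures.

Total volume: dV/dt = Q_in − Q_out = 0.221500 m³/s, so V(t) = 20.92 + 0.221500 t and V(128.8) = 49.4492 m³.
Solute balance: dm/dt = 0 − Q_out C = −Q_out m/V(t).
dm/m = −Q_out dt/(V₀ + 0.221500 t); integrating gives ln(m/m₀) = −(Q_out/(Q_in−Q_out)) ln(V/V₀).
m = m₀ (V₀/V)^(Q_out/(Q_in−Q_out)) = 26.95 × (20.92/49.4492)^(3.10835) = 1.85903 g.

1.859 g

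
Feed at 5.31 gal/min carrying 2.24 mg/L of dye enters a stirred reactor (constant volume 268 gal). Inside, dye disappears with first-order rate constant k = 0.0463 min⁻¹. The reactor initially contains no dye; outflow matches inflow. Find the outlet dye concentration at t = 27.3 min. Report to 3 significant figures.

0.561 mg/L

V dC/dt = Q(C_in − C) − k V C.
This is linear with rate a = Q/V + k = 0.066113 min⁻¹.
C_ss = Q C_in/(Q + kV) = 0.67130 mg/L; C(t) = C_ss + (C₀ − C_ss) e^(−a t).
C(27.3) = 0.67130 + (-0.67130)·e^(−0.066113·27.3) = 0.67130 + (-0.67130)·0.16449 = 0.56088 mg/L.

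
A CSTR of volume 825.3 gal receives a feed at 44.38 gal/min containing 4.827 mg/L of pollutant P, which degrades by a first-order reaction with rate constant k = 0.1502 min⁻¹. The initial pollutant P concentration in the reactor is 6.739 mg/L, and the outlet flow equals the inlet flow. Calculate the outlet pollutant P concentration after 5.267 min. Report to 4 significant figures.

3.139 mg/L

Species balance: V dC/dt = Q C_in − Q C − k V C.
This is linear with rate a = Q/V + k = 0.203974 min⁻¹.
C_ss = Q C_in/(Q + kV) = 1.27256 mg/L; C(t) = C_ss + (C₀ − C_ss) e^(−a t).
C(5.267) = 1.27256 + (5.46644)·e^(−0.203974·5.267) = 1.27256 + (5.46644)·0.341525 = 3.13949 mg/L.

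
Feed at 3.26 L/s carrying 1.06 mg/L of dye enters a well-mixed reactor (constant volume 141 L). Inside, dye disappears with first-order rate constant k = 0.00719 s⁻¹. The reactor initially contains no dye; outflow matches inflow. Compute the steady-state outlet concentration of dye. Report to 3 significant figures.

0.809 mg/L

Accumulation = in − out − consumed: V dC/dt = Q C_in − Q C − k V C.
Steady state (dC/dt = 0): C_ss = Q C_in/(Q + kV) = C_in/(1 + kV/Q).
C_ss = 3.26·1.06/(3.26 + 0.00719·141) = 3.4556/4.2738 = 0.80856 mg/L.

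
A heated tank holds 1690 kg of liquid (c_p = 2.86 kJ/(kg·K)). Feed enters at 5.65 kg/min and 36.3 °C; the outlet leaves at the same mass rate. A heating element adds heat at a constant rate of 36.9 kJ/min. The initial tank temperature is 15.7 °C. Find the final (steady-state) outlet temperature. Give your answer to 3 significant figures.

M c_p dT/dt = ṁ c_p (T_in − T) + Q̇.
At steady state dT/dt = 0 ⇒ T_ss = T_in + Q̇/(ṁ c_p) = 36.3 + 36.9/(5.65·2.86) = 38.584 °C.

38.6 °C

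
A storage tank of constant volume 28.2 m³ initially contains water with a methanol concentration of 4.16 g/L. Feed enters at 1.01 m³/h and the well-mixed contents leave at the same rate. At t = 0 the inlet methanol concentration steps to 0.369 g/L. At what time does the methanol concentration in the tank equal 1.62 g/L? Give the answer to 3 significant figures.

31.0 h

Mass balance on the solute (V constant): V dC/dt = Q(C_in − C), so τ = V/Q = 27.921 h.
C(t) = C_in + (C₀ − C_in) e^(−t/τ). Set C = 1.62 and solve for t:
e^(−t/τ) = (C − C_in)/(C₀ − C_in) = (1.62 − 0.369)/(4.16 − 0.369) = 0.32999
t = −τ ln(…) = 27.921 × 1.1087 = 30.955 h.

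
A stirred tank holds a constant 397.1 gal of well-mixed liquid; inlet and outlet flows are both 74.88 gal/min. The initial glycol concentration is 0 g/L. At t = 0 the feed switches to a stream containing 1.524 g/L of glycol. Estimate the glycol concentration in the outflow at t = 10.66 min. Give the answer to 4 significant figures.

Species balance on the tank: V dC/dt = Q(C_in − C).
Rewrite as dC/dt + C/τ = C_in/τ, τ = V/Q = 5.30315 min.
This is linear first-order; C(t) = C_in + (C₀ − C_in) e^(−t/τ).
C(10.66) = 1.524 + (0 − 1.524)·e^(−10.66/5.30315) = 1.524 + (-1.52400)·0.133972 = 1.31983 g/L.

1.320 g/L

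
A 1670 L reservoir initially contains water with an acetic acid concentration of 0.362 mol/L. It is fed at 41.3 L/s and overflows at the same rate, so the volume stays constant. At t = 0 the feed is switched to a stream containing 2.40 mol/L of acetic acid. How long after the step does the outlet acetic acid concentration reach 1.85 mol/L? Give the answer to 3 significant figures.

Mass balance on the solute (V constant): V dC/dt = Q(C_in − C), so τ = V/Q = 40.436 s.
C(t) = C_in + (C₀ − C_in) e^(−t/τ). Set C = 1.85 and solve for t:
e^(−t/τ) = (C − C_in)/(C₀ − C_in) = (1.85 − 2.40)/(0.362 − 2.40) = 0.26987
t = −τ ln(…) = 40.436 × 1.3098 = 52.963 s.

53.0 s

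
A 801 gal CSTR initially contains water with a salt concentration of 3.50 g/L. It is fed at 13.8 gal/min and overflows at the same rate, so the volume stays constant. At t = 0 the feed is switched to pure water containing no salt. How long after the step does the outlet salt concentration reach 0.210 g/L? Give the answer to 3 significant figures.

163 min

Species balance: V dC/dt = Q(C_in − C) ⇒ τ = V/Q = 58.043 min.
C(t) = C_in + (C₀ − C_in) e^(−t/τ). Set C = 0.210 and solve for t:
e^(−t/τ) = (C − C_in)/(C₀ − C_in) = (0.210 − 0)/(3.50 − 0) = 0.060000
t = −τ ln(…) = 58.043 × 2.8134 = 163.30 min.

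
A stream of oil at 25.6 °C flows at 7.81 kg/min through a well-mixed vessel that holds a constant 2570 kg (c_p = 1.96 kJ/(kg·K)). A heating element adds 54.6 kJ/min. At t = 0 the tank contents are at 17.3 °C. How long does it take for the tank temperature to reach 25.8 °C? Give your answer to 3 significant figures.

415 min

First-law balance (no shaft work): M c_p dT/dt = ṁ c_p (T_in − T) + 54.6.
τ = M/ṁ = 329.07 min; T_ss = T_in + Q̇/(ṁ c_p) = 29.167 °C.
T(t) = T_ss + (T₀ − T_ss) e^(−t/τ). Set T = 25.8:
e^(−t/τ) = (25.8 − 29.167)/(17.3 − 29.167) = 0.28372
t = −329.07 · ln(0.28372) = 414.55 min.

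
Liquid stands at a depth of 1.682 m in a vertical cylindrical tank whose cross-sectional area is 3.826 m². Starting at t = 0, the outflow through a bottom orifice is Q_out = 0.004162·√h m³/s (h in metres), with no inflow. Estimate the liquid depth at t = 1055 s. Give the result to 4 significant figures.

0.5229 m

A dh/dt = −Q_out = −0.004162 √h.
This is separable: 2 d(√h)/dt = −0.004162/A, so √h = √h₀ − (0.004162/(2A)) t.
√h = √1.682 − 0.004162·1055/(2·3.826) = 1.29692 − 0.573825 = 0.723094.
h = 0.723094² = 0.522865 m.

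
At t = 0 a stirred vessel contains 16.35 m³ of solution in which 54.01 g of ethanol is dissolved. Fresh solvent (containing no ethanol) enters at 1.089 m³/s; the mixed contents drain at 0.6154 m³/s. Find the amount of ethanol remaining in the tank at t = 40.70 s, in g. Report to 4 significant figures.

Let m(t) be the amount of ethanol. Volume: V(t) = V₀ + (Q_in − Q_out) t = 16.35 + 0.473600 t; V(40.70) = 35.6255 m³.
Solute balance: dm/dt = 0 − Q_out C = −Q_out m/V(t).
Separate: dm/m = −Q_out dt/V(t) ⇒ ln(m/m₀) = −(Q_out/(Q_in−Q_out)) ln(V/V₀).
m = m₀ (V₀/V)^(Q_out/(Q_in−Q_out)) = 54.01 × (16.35/35.6255)^(1.29941) = 19.6317 g.

19.63 g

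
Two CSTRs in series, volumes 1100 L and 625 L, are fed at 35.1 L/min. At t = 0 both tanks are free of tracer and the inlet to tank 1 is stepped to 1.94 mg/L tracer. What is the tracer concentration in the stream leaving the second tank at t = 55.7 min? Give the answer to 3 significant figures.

Each tank obeys Vᵢ dCᵢ/dt = Q(Cᵢ₋₁ − Cᵢ), so τᵢ = Vᵢ/Q.
τ₁ = 1100/35.1 = 31.339 min; τ₂ = 625/35.1 = 17.806 min.
Tank 1: C₁ = C_in(1 − e^(−t/τ₁)). Tank 2 (τ₁ ≠ τ₂): C₂ = C_in[1 − (τ₁ e^(−t/τ₁) − τ₂ e^(−t/τ₂))/(τ₁ − τ₂)].
At t = 55.7: e^(−t/τ₁) = 0.16909, e^(−t/τ₂) = 0.043800.
C₂ = 1.94·[1 − (31.339·0.16909 − 17.806·0.043800)/(13.533)] = 1.94·0.66606 = 1.2922 mg/L.

1.29 mg/L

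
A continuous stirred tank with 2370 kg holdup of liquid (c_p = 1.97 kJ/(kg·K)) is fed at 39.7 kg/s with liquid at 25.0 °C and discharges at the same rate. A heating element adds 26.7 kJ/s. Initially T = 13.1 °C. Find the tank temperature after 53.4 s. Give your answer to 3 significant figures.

20.3 °C

M c_p dT/dt = ṁ c_p (T_in − T) + Q̇.
τ = M/ṁ = 59.698 s; T_ss = T_in + Q̇/(ṁ c_p) = 25.0 + 26.7/(39.7·1.97) = 25.341 °C.
Integrating: T(t) = T_ss + (T₀ − T_ss) e^(−t/τ).
T(53.4) = 25.341 + (-12.241)·e^(−53.4/59.698) = 25.341 + (-12.241)·0.40881 = 20.337 °C.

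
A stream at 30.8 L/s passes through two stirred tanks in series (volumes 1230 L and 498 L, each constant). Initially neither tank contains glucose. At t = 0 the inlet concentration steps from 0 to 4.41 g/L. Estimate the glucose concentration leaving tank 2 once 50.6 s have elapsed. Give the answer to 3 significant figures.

2.45 g/L

Species balance on tank i: dCᵢ/dt = (Cᵢ₋₁ − Cᵢ)/τᵢ with τᵢ = Vᵢ/Q.
τ₁ = 1230/30.8 = 39.935 s; τ₂ = 498/30.8 = 16.169 s.
Tank 1: C₁ = C_in(1 − e^(−t/τ₁)). Tank 2 (τ₁ ≠ τ₂): C₂ = C_in[1 − (τ₁ e^(−t/τ₁) − τ₂ e^(−t/τ₂))/(τ₁ − τ₂)].
At t = 50.6: e^(−t/τ₁) = 0.28166, e^(−t/τ₂) = 0.043741.
C₂ = 4.41·[1 − (39.935·0.28166 − 16.169·0.043741)/(23.766)] = 4.41·0.55648 = 2.4541 g/L.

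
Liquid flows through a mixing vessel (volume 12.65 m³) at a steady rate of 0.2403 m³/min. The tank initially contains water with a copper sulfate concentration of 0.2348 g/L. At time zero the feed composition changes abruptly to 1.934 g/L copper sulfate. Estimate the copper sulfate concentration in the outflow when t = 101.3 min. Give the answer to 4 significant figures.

Species balance on the tank: V dC/dt = Q(C_in − C).
Rewrite as dC/dt + C/τ = C_in/τ, τ = V/Q = 52.6425 min.
Integrating: C(t) = C_in + (C₀ − C_in) e^(−t/τ).
C(101.3) = 1.934 + (0.2348 − 1.934)·e^(−101.3/52.6425) = 1.934 + (-1.69920)·0.145978 = 1.68595 g/L.

1.686 g/L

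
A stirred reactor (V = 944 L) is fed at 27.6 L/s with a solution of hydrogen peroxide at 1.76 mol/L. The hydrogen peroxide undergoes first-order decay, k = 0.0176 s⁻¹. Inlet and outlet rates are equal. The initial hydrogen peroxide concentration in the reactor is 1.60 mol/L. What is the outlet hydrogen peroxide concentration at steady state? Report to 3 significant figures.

V dC/dt = Q(C_in − C) − k V C.
Steady state (dC/dt = 0): C_ss = Q C_in/(Q + kV) = C_in/(1 + kV/Q).
C_ss = 27.6·1.76/(27.6 + 0.0176·944) = 48.576/44.214 = 1.0986 mol/L.

1.10 mol/L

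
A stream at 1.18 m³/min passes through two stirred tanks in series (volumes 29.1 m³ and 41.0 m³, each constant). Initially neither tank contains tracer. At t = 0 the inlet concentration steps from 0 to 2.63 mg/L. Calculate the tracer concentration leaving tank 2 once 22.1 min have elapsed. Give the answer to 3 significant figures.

Each tank obeys Vᵢ dCᵢ/dt = Q(Cᵢ₋₁ − Cᵢ), so τᵢ = Vᵢ/Q.
τ₁ = 29.1/1.18 = 24.661 min; τ₂ = 41.0/1.18 = 34.746 min.
Tank 1: C₁ = C_in(1 − e^(−t/τ₁)). Tank 2 (τ₁ ≠ τ₂): C₂ = C_in[1 − (τ₁ e^(−t/τ₁) − τ₂ e^(−t/τ₂))/(τ₁ − τ₂)].
At t = 22.1: e^(−t/τ₁) = 0.40814, e^(−t/τ₂) = 0.52938.
C₂ = 2.63·[1 − (24.661·0.40814 − 34.746·0.52938)/(-10.085)] = 2.63·0.17414 = 0.45798 mg/L.

0.458 mg/L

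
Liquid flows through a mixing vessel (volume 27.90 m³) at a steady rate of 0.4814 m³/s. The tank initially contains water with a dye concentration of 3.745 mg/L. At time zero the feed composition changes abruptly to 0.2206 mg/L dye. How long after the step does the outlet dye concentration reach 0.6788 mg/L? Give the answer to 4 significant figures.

Transient balance on the dissolved component: V dC/dt = Q(C_in − C), so τ = V/Q = 57.9560 s.
C(t) = C_in + (C₀ − C_in) e^(−t/τ). Set C = 0.6788 and solve for t:
e^(−t/τ) = (C − C_in)/(C₀ − C_in) = (0.6788 − 0.2206)/(3.745 − 0.2206) = 0.130008
t = −τ ln(…) = 57.9560 × 2.04016 = 118.239 s.

118.2 s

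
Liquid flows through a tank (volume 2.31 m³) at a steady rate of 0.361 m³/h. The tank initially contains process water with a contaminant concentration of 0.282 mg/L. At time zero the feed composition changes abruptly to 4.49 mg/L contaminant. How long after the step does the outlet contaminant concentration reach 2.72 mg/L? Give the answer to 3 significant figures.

Species balance: V dC/dt = Q(C_in − C) ⇒ τ = V/Q = 6.3989 h.
C(t) = C_in + (C₀ − C_in) e^(−t/τ). Set C = 2.72 and solve for t:
e^(−t/τ) = (C − C_in)/(C₀ − C_in) = (2.72 − 4.49)/(0.282 − 4.49) = 0.42063
t = −τ ln(…) = 6.3989 × 0.86601 = 5.5415 h.

5.54 h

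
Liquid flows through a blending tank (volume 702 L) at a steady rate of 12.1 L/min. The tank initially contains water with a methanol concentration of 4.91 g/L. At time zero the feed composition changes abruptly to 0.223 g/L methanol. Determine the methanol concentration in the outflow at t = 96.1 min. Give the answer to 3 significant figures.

Transient balance on the dissolved component: V dC/dt = Q(C_in − C).
Time constant τ = V/Q = 702/12.1 = 58.017 min.
Solution: C(t) = C_in + (C₀ − C_in) e^(−t/τ).
C(96.1) = 0.223 + (4.91 − 0.223)·e^(−96.1/58.017) = 0.223 + (4.6870)·0.19082 = 1.1174 g/L.

1.12 g/L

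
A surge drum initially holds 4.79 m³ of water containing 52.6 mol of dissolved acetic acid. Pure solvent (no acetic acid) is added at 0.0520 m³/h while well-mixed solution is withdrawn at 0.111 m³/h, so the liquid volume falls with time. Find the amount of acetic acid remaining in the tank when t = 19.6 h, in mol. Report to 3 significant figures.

Total volume: dV/dt = Q_in − Q_out = -0.059000 m³/h, so V(t) = 4.79 − 0.059000 t and V(19.6) = 3.6336 m³.
Solute balance: dm/dt = 0 − Q_out C = −Q_out m/V(t).
dm/m = −Q_out dt/(V₀ − 0.059000 t); integrating gives ln(m/m₀) = −(Q_out/(Q_in−Q_out)) ln(V/V₀).
m = m₀ (V₀/V)^(Q_out/(Q_in−Q_out)) = 52.6 × (4.79/3.6336)^(-1.8814) = 31.277 mol.

31.3 mol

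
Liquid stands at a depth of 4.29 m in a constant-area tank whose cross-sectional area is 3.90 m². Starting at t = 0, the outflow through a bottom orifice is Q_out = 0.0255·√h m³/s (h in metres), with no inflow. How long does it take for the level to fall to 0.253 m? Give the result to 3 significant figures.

Accumulation of liquid (constant cross-section A): A dh/dt = −0.0255 √h.
∫ h^(−1/2) dh = −(0.0255/A) ∫ dt, giving 2√h = 2√h₀ − (0.0255/A) t.
t = 2A(√h₀ − √h)/0.0255 = 2·3.90·(√4.29 − √0.253)/0.0255
  = 7.8000 × (2.0712 − 0.50299) / 0.0255 = 479.70 s.

480 s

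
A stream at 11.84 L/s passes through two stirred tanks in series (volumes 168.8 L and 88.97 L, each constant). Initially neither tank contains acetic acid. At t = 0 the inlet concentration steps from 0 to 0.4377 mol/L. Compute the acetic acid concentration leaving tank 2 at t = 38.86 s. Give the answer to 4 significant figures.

0.3798 mol/L

Time constants: τᵢ = Vᵢ/Q for each well-mixed tank.
τ₁ = 168.8/11.84 = 14.2568 s; τ₂ = 88.97/11.84 = 7.51436 s.
Solving the cascade with C₁(0)=C₂(0)=0 gives C₂(t) = C_in[1 − (τ₁ e^(−t/τ₁) − τ₂ e^(−t/τ₂))/(τ₁ − τ₂)].
At t = 38.86: e^(−t/τ₁) = 0.0654987, e^(−t/τ₂) = 0.00567643.
C₂ = 0.4377·[1 − (14.2568·0.0654987 − 7.51436·0.00567643)/(6.74240)] = 0.4377·0.867830 = 0.379849 mol/L.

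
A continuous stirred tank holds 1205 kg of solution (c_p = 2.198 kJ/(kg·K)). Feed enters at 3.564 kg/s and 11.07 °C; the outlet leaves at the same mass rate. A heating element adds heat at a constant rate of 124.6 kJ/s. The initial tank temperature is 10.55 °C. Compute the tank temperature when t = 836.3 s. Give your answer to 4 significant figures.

25.59 °C

First-law balance (no shaft work): M c_p dT/dt = ṁ c_p (T_in − T) + 124.6.
τ = M/ṁ = 338.103 s; T_ss = T_in + Q̇/(ṁ c_p) = 11.07 + 124.6/(3.564·2.198) = 26.9757 °C.
Integrating: T(t) = T_ss + (T₀ − T_ss) e^(−t/τ).
T(836.3) = 26.9757 + (-16.4257)·e^(−836.3/338.103) = 26.9757 + (-16.4257)·0.0842889 = 25.5912 °C.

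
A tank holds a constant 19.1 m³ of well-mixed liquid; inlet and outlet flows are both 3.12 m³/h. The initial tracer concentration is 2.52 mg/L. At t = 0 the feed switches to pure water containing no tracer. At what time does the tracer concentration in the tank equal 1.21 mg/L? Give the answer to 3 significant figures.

Species balance on the tank: V dC/dt = Q(C_in − C), so τ = V/Q = 6.1218 h.
C(t) = C_in + (C₀ − C_in) e^(−t/τ). Set C = 1.21 and solve for t:
e^(−t/τ) = (C − C_in)/(C₀ − C_in) = (1.21 − 0)/(2.52 − 0) = 0.48016
t = −τ ln(…) = 6.1218 × 0.73364 = 4.4912 h.

4.49 h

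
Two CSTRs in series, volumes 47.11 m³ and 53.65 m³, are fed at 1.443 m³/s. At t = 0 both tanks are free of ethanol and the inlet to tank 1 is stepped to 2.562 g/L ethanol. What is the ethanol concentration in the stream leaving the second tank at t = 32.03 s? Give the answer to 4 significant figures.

0.6005 g/L

Species balance on tank i: dCᵢ/dt = (Cᵢ₋₁ − Cᵢ)/τᵢ with τᵢ = Vᵢ/Q.
τ₁ = 47.11/1.443 = 32.6473 s; τ₂ = 53.65/1.443 = 37.1795 s.
Tank 1: C₁ = C_in(1 − e^(−t/τ₁)). Tank 2 (τ₁ ≠ τ₂): C₂ = C_in[1 − (τ₁ e^(−t/τ₁) − τ₂ e^(−t/τ₂))/(τ₁ − τ₂)].
At t = 32.03: e^(−t/τ₁) = 0.374901, e^(−t/τ₂) = 0.422529.
C₂ = 2.562·[1 − (32.6473·0.374901 − 37.1795·0.422529)/(-4.53222)] = 2.562·0.234388 = 0.600502 g/L.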